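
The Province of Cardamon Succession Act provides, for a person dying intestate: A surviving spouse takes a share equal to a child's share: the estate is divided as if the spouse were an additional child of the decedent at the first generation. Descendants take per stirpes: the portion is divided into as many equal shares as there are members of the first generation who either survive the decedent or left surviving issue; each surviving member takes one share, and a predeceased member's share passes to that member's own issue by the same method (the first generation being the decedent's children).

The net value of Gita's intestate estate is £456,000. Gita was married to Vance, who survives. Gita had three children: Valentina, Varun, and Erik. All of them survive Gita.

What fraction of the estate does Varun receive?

The spouse counts as an additional share at the children's level, so there are 4 primary shares of £114,000. Vance takes one such share (£114,000).
The children's combined portion (£342,000) is divided into 3 shares of £114,000: Valentina, Varun, and Erik each take £114,000.

Varun receives 1/4 of the estate.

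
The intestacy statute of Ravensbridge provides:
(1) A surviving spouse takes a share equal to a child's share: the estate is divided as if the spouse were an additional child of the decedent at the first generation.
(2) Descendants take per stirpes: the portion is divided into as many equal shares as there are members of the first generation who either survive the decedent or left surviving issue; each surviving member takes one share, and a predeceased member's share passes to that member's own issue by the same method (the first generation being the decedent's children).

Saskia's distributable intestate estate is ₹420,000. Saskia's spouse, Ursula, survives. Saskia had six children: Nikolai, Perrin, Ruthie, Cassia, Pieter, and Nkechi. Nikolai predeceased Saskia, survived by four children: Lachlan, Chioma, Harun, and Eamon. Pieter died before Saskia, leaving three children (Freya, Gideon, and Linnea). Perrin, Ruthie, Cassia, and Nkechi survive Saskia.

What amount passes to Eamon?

The spouse counts as an additional share at the children's level, so there are 7 primary shares of ₹60,000. Ursula takes one such share (₹60,000).
The children's combined portion (₹360,000) is divided into 6 shares of ₹60,000: Perrin, Ruthie, Cassia, and Nkechi each take ₹60,000; Nikolai's ₹60,000 share passes to Nikolai's issue; Pieter's ₹60,000 share passes to Pieter's issue.
Nikolai's share (₹60,000) is divided into 4 shares of ₹15,000: Lachlan, Chioma, Harun, and Eamon each take ₹15,000.
Pieter's share (₹60,000) is divided into 3 shares of ₹20,000: Freya, Gideon, and Linnea each take ₹20,000.

Eamon receives ₹15,000.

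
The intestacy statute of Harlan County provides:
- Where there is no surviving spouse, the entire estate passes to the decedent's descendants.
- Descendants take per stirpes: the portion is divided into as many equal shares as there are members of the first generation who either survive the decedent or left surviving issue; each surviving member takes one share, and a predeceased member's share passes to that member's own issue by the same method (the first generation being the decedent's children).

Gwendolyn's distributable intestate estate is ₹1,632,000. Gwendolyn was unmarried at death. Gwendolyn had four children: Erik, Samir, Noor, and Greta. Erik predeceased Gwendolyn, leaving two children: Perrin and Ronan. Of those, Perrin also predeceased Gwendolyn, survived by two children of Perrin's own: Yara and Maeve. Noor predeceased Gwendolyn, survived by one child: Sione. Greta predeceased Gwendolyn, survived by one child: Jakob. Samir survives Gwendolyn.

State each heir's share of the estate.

Yara: ₹102,000; Maeve: ₹102,000; Ronan: ₹204,000; Samir: ₹408,000; Sione: ₹408,000; Jakob: ₹408,000

The entire ₹1,632,000 passes to the descendants.
That amount (₹1,632,000) is divided into 4 shares of ₹408,000: Samir takes ₹408,000; Erik's ₹408,000 share passes to Erik's issue; Noor's ₹408,000 share passes to Noor's issue; Greta's ₹408,000 share passes to Greta's issue.
Erik's share (₹408,000) is divided into 2 shares of ₹204,000: Ronan takes ₹204,000; Perrin's ₹204,000 share passes to Perrin's issue.
Perrin's share (₹204,000) is divided into 2 shares of ₹102,000: Yara and Maeve each take ₹102,000.
Noor's share (₹408,000) passes entirely to Sione.
Greta's share (₹408,000) passes entirely to Jakob.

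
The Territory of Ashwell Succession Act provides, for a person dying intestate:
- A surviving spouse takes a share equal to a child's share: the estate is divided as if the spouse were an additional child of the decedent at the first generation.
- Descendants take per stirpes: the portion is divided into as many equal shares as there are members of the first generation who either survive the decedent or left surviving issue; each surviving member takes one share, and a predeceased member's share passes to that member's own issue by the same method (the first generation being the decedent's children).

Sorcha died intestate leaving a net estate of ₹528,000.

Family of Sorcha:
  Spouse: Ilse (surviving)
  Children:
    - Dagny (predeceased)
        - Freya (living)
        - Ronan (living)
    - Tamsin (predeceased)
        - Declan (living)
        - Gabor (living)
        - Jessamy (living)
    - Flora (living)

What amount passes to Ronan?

The spouse counts as an additional share at the children's level, so there are 4 primary shares of ₹132,000. Ilse takes one such share (₹132,000).
The children's combined portion (₹396,000) is divided into 3 shares of ₹132,000: Flora takes ₹132,000; Dagny's ₹132,000 share passes to Dagny's issue; Tamsin's ₹132,000 share passes to Tamsin's issue.
Dagny's share (₹132,000) is divided into 2 shares of ₹66,000: Freya and Ronan each take ₹66,000.
Tamsin's share (₹132,000) is divided into 3 shares of ₹44,000: Declan, Gabor, and Jessamy each take ₹44,000.

Ronan receives ₹66,000.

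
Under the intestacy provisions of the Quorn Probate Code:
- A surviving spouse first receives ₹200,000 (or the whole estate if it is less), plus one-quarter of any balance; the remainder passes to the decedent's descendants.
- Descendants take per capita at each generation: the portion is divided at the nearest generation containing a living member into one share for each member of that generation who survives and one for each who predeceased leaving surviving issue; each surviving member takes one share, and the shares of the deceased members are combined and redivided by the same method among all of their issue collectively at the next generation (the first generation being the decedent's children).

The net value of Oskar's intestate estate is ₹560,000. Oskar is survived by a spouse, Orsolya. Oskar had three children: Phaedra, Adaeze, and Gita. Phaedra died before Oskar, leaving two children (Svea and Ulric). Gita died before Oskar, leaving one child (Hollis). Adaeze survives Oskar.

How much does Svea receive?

Svea receives ₹60,000.

Orsolya first takes ₹200,000, leaving a balance of ₹360,000. Orsolya then takes one-quarter of the balance (₹90,000), for a total of ₹290,000. The remaining ₹270,000 passes to the descendants.
The descendants' portion (₹270,000) is divided at the children's generation into 3 shares of ₹90,000. Adaeze takes ₹90,000. The 2 shares of the deceased (Phaedra and Gita) are combined into a pool of ₹180,000.
That pool (₹180,000) is divided at the grandchildren's generation equally among Svea, Ulric, and Hollis: ₹60,000 each.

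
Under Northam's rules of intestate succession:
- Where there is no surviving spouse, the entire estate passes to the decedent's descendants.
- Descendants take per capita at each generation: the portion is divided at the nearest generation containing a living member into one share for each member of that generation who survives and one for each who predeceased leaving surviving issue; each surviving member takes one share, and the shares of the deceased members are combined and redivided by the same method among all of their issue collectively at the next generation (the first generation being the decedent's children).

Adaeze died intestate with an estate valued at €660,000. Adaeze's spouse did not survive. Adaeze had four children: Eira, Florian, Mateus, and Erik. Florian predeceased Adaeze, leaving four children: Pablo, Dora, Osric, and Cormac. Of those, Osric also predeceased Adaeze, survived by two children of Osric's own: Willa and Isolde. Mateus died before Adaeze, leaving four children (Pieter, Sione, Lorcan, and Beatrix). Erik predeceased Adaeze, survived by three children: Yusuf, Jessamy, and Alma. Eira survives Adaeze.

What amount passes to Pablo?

Pablo receives €45,000.

The entire €660,000 passes to the descendants.
That amount (€660,000) is divided at the children's generation into 4 shares of €165,000. Eira takes €165,000. The 3 shares of the deceased (Florian, Mateus, and Erik) are combined into a pool of €495,000.
That pool (€495,000) is divided at the grandchildren's generation into 11 shares of €45,000. Pablo, Dora, Cormac, Pieter, Sione, Lorcan, Beatrix, Yusuf, Jessamy, and Alma each take €45,000. The remaining share for the deceased Osric (€45,000) is carried to the next generation.
That pool (€45,000) is divided at the great-grandchildren's generation equally among Willa and Isolde: €22,500 each.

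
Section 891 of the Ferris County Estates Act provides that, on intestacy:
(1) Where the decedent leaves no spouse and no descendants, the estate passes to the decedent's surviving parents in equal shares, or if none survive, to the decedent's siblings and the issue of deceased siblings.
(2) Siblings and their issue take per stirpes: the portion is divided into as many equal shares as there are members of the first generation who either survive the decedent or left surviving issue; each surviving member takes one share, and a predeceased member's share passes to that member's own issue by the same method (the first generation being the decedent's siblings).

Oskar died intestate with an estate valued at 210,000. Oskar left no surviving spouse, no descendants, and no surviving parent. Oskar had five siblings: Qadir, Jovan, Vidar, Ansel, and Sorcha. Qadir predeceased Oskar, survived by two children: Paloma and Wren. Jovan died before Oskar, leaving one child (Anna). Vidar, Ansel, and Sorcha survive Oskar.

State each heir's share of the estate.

The entire 210,000 passes to the siblings and their issue.
That amount (210,000) is divided into 5 shares of 42,000: Vidar, Ansel, and Sorcha each take 42,000; Qadir's 42,000 share passes to Qadir's issue; Jovan's 42,000 share passes to Jovan's issue.
Qadir's share (42,000) is divided into 2 shares of 21,000: Paloma and Wren each take 21,000.
Jovan's share (42,000) passes entirely to Anna.

Paloma: 21,000; Wren: 21,000; Anna: 42,000; Vidar: 42,000; Ansel: 42,000; Sorcha: 42,000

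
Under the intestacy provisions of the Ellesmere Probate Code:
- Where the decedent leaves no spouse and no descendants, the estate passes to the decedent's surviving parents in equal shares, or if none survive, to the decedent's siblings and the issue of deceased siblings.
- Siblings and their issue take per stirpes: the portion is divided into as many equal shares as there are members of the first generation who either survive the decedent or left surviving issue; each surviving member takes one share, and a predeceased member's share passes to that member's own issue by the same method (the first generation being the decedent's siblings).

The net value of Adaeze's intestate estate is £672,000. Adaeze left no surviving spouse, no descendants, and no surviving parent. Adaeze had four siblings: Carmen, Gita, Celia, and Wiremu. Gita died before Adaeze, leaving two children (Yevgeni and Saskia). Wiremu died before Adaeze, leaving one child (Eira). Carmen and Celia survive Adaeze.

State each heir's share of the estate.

Carmen: £168,000; Yevgeni: £84,000; Saskia: £84,000; Celia: £168,000; Eira: £168,000

The entire £672,000 passes to the siblings and their issue.
That amount (£672,000) is divided into 4 shares of £168,000: Carmen and Celia each take £168,000; Gita's £168,000 share passes to Gita's issue; Wiremu's £168,000 share passes to Wiremu's issue.
Gita's share (£168,000) is divided into 2 shares of £84,000: Yevgeni and Saskia each take £84,000.
Wiremu's share (£168,000) passes entirely to Eira.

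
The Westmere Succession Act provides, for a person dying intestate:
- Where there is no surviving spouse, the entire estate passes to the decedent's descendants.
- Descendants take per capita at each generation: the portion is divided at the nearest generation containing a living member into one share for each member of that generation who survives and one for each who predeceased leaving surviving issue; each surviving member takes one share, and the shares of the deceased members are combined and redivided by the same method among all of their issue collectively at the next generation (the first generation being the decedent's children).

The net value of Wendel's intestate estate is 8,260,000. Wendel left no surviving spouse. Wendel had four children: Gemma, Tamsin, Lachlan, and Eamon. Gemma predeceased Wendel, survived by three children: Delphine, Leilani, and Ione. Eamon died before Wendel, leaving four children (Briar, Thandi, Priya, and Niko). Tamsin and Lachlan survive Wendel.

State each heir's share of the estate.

The entire 8,260,000 passes to the descendants.
That amount (8,260,000) is divided at the children's generation into 4 shares of 2,065,000. Tamsin and Lachlan each take 2,065,000. The 2 shares of the deceased (Gemma and Eamon) are combined into a pool of 4,130,000.
That pool (4,130,000) is divided at the grandchildren's generation equally among Delphine, Leilani, Ione, Briar, Thandi, Priya, and Niko: 590,000 each.

Delphine: 590,000; Leilani: 590,000; Ione: 590,000; Tamsin: 2,065,000; Lachlan: 2,065,000; Briar: 590,000; Thandi: 590,000; Priya: 590,000; Niko: 590,000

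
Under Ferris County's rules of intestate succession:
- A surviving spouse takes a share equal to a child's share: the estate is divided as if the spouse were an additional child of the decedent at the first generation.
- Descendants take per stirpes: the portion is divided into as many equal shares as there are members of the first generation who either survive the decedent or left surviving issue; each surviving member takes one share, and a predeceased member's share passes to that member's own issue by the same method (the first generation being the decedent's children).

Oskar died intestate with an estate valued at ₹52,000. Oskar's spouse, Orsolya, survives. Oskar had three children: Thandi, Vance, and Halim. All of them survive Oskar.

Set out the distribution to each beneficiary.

Orsolya: ₹13,000; Thandi: ₹13,000; Vance: ₹13,000; Halim: ₹13,000

The spouse counts as an additional share at the children's level, so there are 4 primary shares of ₹13,000. Orsolya takes one such share (₹13,000).
The children's combined portion (₹39,000) is divided into 3 shares of ₹13,000: Thandi, Vance, and Halim each take ₹13,000.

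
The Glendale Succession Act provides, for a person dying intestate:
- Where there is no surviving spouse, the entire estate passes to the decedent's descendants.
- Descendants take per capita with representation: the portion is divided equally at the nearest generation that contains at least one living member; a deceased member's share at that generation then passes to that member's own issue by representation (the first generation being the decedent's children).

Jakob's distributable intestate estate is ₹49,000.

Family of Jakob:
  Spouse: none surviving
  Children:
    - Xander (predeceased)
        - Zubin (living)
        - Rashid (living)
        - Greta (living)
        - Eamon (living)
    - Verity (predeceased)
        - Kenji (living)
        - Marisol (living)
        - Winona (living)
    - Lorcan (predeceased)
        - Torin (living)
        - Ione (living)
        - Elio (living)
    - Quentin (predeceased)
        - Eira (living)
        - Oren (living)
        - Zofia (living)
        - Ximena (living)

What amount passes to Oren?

The entire ₹49,000 passes to the descendants.
No child survives, so the initial division is made at the grandchildren's generation.
That amount (₹49,000) is divided into 14 shares of ₹3,500: Zubin, Rashid, Greta, Eamon, Kenji, Marisol, Winona, Torin, Ione, Elio, Eira, Oren, Zofia, and Ximena each take ₹3,500.

Oren receives ₹3,500.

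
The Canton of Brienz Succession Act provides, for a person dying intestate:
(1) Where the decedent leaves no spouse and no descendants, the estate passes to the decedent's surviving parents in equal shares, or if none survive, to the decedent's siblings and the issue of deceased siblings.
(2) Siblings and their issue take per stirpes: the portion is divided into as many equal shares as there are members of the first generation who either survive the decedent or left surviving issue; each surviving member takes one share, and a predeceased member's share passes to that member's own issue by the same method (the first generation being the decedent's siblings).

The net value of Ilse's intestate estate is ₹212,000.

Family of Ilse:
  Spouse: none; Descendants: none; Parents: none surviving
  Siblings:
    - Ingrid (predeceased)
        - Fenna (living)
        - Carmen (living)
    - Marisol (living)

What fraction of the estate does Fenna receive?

Fenna receives 1/4 of the estate.

The entire ₹212,000 passes to the siblings and their issue.
That amount (₹212,000) is divided into 2 shares of ₹106,000: Marisol takes ₹106,000; Ingrid's ₹106,000 share passes to Ingrid's issue.
Ingrid's share (₹106,000) is divided into 2 shares of ₹53,000: Fenna and Carmen each take ₹53,000.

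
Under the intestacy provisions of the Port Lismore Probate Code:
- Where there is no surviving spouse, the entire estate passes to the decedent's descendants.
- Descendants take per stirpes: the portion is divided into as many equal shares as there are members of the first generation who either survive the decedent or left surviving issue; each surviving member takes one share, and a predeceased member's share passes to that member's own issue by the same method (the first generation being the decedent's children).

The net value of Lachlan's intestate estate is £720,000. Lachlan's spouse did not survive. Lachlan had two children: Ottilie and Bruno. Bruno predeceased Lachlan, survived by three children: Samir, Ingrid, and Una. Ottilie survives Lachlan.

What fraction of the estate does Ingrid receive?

The entire £720,000 passes to the descendants.
That amount (£720,000) is divided into 2 shares of £360,000: Ottilie takes £360,000; Bruno's £360,000 share passes to Bruno's issue.
Bruno's share (£360,000) is divided into 3 shares of £120,000: Samir, Ingrid, and Una each take £120,000.

Ingrid receives 1/6 of the estate.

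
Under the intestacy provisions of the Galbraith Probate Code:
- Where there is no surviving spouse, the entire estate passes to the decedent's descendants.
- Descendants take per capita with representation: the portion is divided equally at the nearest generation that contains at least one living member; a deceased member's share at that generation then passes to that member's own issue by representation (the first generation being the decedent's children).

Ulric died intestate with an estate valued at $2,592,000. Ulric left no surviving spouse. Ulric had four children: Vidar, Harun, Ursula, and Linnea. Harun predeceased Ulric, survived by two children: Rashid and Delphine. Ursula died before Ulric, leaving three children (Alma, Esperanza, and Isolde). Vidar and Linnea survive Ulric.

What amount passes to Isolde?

Isolde receives $216,000.

The entire $2,592,000 passes to the descendants.
That amount ($2,592,000) is divided into 4 shares of $648,000: Vidar and Linnea each take $648,000; Harun's $648,000 share passes to Harun's issue; Ursula's $648,000 share passes to Ursula's issue.
Harun's share ($648,000) is divided into 2 shares of $324,000: Rashid and Delphine each take $324,000.
Ursula's share ($648,000) is divided into 3 shares of $216,000: Alma, Esperanza, and Isolde each take $216,000.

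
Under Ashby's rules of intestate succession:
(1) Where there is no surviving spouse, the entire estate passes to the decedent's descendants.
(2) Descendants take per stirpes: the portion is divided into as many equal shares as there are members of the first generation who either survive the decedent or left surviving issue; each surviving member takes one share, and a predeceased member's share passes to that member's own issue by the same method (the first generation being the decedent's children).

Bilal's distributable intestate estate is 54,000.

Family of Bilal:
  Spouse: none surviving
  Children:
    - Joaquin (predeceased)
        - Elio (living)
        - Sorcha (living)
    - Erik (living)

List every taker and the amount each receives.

Elio: 13,500; Sorcha: 13,500; Erik: 27,000

The entire 54,000 passes to the descendants.
That amount (54,000) is divided into 2 shares of 27,000: Erik takes 27,000; Joaquin's 27,000 share passes to Joaquin's issue.
Joaquin's share (27,000) is divided into 2 shares of 13,500: Elio and Sorcha each take 13,500.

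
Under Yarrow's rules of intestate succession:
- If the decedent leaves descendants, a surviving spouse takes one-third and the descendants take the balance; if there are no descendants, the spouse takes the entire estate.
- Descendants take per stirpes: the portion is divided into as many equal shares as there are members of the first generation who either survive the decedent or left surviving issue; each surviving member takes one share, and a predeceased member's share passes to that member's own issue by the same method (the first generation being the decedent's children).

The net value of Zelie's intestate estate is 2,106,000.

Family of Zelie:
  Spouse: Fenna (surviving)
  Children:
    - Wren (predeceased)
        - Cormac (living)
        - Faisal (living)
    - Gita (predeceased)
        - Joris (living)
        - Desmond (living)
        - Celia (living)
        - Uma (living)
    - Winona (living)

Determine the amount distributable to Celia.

Fenna takes one-third of 2,106,000 = 702,000. The remaining 1,404,000 passes to the descendants.
The descendants' portion (1,404,000) is divided into 3 shares of 468,000: Winona takes 468,000; Wren's 468,000 share passes to Wren's issue; Gita's 468,000 share passes to Gita's issue.
Wren's share (468,000) is divided into 2 shares of 234,000: Cormac and Faisal each take 234,000.
Gita's share (468,000) is divided into 4 shares of 117,000: Joris, Desmond, Celia, and Uma each take 117,000.

Celia receives 117,000.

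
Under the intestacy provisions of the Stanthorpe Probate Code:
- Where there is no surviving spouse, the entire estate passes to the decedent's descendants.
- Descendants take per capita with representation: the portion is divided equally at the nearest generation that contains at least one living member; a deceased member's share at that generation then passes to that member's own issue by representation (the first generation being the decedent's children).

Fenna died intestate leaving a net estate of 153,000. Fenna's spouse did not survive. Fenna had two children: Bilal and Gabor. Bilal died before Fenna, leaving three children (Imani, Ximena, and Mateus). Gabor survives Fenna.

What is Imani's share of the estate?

The entire 153,000 passes to the descendants.
That amount (153,000) is divided into 2 shares of 76,500: Gabor takes 76,500; Bilal's 76,500 share passes to Bilal's issue.
Bilal's share (76,500) is divided into 3 shares of 25,500: Imani, Ximena, and Mateus each take 25,500.

Imani receives 25,500.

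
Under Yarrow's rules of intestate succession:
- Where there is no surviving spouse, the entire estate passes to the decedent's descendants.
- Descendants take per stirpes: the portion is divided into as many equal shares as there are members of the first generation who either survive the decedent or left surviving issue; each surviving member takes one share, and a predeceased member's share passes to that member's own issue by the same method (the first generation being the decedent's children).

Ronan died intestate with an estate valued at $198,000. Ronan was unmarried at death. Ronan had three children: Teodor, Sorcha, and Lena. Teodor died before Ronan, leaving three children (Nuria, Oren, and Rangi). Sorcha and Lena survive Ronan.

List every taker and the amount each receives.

The entire $198,000 passes to the descendants.
That amount ($198,000) is divided into 3 shares of $66,000: Sorcha and Lena each take $66,000; Teodor's $66,000 share passes to Teodor's issue.
Teodor's share ($66,000) is divided into 3 shares of $22,000: Nuria, Oren, and Rangi each take $22,000.

Nuria: $22,000; Oren: $22,000; Rangi: $22,000; Sorcha: $66,000; Lena: $66,000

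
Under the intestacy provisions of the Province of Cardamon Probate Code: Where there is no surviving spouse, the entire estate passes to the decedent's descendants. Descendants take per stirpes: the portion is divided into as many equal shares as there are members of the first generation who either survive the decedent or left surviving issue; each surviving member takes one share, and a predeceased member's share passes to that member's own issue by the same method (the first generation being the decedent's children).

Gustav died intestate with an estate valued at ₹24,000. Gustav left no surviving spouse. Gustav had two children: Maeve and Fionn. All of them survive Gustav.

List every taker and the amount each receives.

The entire ₹24,000 passes to the descendants.
That amount (₹24,000) is divided into 2 shares of ₹12,000: Maeve and Fionn each take ₹12,000.

Maeve: ₹12,000; Fionn: ₹12,000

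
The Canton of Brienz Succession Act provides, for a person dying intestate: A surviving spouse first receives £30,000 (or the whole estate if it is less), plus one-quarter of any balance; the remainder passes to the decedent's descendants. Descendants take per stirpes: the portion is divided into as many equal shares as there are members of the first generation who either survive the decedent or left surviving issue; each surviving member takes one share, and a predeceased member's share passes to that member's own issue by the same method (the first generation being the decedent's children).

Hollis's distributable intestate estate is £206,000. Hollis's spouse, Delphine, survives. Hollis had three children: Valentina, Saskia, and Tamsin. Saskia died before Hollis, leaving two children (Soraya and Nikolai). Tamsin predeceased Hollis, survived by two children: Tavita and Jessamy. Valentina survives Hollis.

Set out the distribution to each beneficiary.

Delphine: £74,000; Valentina: £44,000; Soraya: £22,000; Nikolai: £22,000; Tavita: £22,000; Jessamy: £22,000

Delphine first takes £30,000, leaving a balance of £176,000. Delphine then takes one-quarter of the balance (£44,000), for a total of £74,000. The remaining £132,000 passes to the descendants.
The descendants' portion (£132,000) is divided into 3 shares of £44,000: Valentina takes £44,000; Saskia's £44,000 share passes to Saskia's issue; Tamsin's £44,000 share passes to Tamsin's issue.
Saskia's share (£44,000) is divided into 2 shares of £22,000: Soraya and Nikolai each take £22,000.
Tamsin's share (£44,000) is divided into 2 shares of £22,000: Tavita and Jessamy each take £22,000.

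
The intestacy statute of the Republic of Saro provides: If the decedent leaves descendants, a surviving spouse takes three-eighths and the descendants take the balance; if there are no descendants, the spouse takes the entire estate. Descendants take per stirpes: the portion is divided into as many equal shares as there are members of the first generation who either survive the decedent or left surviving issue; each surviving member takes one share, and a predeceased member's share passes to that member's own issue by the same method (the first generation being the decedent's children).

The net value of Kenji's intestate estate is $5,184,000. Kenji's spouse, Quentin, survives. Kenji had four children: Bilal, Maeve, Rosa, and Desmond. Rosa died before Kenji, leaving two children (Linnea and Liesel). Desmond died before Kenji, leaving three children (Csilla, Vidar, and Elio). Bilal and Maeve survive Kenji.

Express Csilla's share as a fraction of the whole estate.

Quentin takes three-eighths of $5,184,000 = $1,944,000. The remaining $3,240,000 passes to the descendants.
The descendants' portion ($3,240,000) is divided into 4 shares of $810,000: Bilal and Maeve each take $810,000; Rosa's $810,000 share passes to Rosa's issue; Desmond's $810,000 share passes to Desmond's issue.
Rosa's share ($810,000) is divided into 2 shares of $405,000: Linnea and Liesel each take $405,000.
Desmond's share ($810,000) is divided into 3 shares of $270,000: Csilla, Vidar, and Elio each take $270,000.

Csilla receives 5/96 of the estate.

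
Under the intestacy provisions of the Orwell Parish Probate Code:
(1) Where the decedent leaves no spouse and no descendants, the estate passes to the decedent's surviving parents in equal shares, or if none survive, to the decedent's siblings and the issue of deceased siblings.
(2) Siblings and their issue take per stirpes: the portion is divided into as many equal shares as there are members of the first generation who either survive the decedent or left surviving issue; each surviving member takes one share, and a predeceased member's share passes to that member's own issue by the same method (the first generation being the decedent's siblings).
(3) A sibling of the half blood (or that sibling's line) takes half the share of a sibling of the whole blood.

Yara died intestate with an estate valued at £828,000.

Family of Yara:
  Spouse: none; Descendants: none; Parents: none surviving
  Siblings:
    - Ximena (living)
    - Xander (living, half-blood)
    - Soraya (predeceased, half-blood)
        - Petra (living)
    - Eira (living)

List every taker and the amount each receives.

Ximena: £276,000; Xander: £138,000; Petra: £138,000; Eira: £276,000

The entire £828,000 passes to the siblings and their issue.
Counting each half-blood sibling's line as half a unit, there are 3 units in £828,000, so one unit is £276,000. Whole-blood lines (Ximena and Eira) take £276,000 each; half-blood lines (Xander and Soraya) take £138,000 each.
Soraya's share (£138,000) passes entirely to Petra.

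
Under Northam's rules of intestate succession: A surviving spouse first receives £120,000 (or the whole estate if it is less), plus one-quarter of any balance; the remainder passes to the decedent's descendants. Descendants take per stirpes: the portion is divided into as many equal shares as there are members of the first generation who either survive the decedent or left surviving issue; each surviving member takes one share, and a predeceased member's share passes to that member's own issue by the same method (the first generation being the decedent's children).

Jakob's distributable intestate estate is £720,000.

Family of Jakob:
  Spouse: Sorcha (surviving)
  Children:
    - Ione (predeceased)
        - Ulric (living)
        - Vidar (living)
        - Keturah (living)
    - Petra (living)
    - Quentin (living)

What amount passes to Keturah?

Sorcha first takes £120,000, leaving a balance of £600,000. Sorcha then takes one-quarter of the balance (£150,000), for a total of £270,000. The remaining £450,000 passes to the descendants.
The descendants' portion (£450,000) is divided into 3 shares of £150,000: Petra and Quentin each take £150,000; Ione's £150,000 share passes to Ione's issue.
Ione's share (£150,000) is divided into 3 shares of £50,000: Ulric, Vidar, and Keturah each take £50,000.

Keturah receives £50,000.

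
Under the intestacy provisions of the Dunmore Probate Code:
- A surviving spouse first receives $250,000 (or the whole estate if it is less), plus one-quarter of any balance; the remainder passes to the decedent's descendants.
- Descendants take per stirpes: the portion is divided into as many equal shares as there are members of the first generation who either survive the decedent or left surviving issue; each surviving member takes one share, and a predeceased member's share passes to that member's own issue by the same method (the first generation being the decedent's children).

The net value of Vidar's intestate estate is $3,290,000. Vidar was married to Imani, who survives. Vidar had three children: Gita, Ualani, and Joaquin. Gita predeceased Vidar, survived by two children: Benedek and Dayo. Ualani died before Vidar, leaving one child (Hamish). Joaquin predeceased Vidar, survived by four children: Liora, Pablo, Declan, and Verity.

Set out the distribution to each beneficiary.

Imani: $1,010,000; Benedek: $380,000; Dayo: $380,000; Hamish: $760,000; Liora: $190,000; Pablo: $190,000; Declan: $190,000; Verity: $190,000

Imani first takes $250,000, leaving a balance of $3,040,000. Imani then takes one-quarter of the balance ($760,000), for a total of $1,010,000. The remaining $2,280,000 passes to the descendants.
The descendants' portion ($2,280,000) is divided into 3 shares of $760,000: Gita's $760,000 share passes to Gita's issue; Ualani's $760,000 share passes to Ualani's issue; Joaquin's $760,000 share passes to Joaquin's issue.
Gita's share ($760,000) is divided into 2 shares of $380,000: Benedek and Dayo each take $380,000.
Ualani's share ($760,000) passes entirely to Hamish.
Joaquin's share ($760,000) is divided into 4 shares of $190,000: Liora, Pablo, Declan, and Verity each take $190,000.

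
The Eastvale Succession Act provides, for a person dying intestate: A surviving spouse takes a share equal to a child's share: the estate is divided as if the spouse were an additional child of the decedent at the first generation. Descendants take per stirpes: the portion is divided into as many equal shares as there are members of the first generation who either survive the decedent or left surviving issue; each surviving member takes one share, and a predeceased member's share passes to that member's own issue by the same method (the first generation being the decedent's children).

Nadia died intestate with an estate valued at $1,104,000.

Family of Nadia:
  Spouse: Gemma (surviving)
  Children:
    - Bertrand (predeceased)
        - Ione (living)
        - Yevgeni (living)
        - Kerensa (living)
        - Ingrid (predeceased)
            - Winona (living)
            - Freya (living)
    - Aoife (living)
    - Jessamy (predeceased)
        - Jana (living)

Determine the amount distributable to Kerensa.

Kerensa receives $69,000.

The spouse counts as an additional share at the children's level, so there are 4 primary shares of $276,000. Gemma takes one such share ($276,000).
The children's combined portion ($828,000) is divided into 3 shares of $276,000: Aoife takes $276,000; Bertrand's $276,000 share passes to Bertrand's issue; Jessamy's $276,000 share passes to Jessamy's issue.
Bertrand's share ($276,000) is divided into 4 shares of $69,000: Ione, Yevgeni, and Kerensa each take $69,000; Ingrid's $69,000 share passes to Ingrid's issue.
Ingrid's share ($69,000) is divided into 2 shares of $34,500: Winona and Freya each take $34,500.
Jessamy's share ($276,000) passes entirely to Jana.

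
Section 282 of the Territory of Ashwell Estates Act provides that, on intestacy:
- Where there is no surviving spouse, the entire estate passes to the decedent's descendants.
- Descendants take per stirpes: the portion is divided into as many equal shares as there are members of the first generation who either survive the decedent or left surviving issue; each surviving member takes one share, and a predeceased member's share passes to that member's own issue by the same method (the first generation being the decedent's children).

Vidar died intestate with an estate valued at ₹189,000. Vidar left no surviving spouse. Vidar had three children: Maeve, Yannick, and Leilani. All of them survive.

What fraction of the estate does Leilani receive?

Leilani receives 1/3 of the estate.

The entire ₹189,000 passes to the descendants.
That amount (₹189,000) is divided into 3 shares of ₹63,000: Maeve, Yannick, and Leilani each take ₹63,000.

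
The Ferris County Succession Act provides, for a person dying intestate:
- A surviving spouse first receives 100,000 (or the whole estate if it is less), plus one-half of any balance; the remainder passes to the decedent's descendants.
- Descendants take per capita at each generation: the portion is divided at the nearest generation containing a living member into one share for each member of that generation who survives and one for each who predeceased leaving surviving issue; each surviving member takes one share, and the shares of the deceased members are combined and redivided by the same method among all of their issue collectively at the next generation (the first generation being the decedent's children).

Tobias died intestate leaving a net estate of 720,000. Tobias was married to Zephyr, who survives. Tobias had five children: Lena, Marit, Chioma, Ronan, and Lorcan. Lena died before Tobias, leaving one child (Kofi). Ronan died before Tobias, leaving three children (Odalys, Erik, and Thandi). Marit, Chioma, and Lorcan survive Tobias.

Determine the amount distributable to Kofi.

Kofi receives 31,000.

Zephyr first takes 100,000, leaving a balance of 620,000. Zephyr then takes one-half of the balance (310,000), for a total of 410,000. The remaining 310,000 passes to the descendants.
The descendants' portion (310,000) is divided at the children's generation into 5 shares of 62,000. Marit, Chioma, and Lorcan each take 62,000. The 2 shares of the deceased (Lena and Ronan) are combined into a pool of 124,000.
That pool (124,000) is divided at the grandchildren's generation equally among Kofi, Odalys, Erik, and Thandi: 31,000 each.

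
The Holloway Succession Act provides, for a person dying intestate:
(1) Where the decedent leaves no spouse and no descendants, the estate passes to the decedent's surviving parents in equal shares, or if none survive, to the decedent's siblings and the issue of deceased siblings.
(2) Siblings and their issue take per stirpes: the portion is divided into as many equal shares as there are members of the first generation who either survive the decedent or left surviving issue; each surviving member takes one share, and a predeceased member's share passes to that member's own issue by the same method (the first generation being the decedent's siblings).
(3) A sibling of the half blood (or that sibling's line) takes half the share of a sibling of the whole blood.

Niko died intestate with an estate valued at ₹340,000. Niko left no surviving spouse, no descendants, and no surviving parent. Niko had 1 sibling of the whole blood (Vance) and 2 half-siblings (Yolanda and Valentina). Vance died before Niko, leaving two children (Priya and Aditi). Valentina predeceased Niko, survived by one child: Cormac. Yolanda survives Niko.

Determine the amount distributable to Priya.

Priya receives ₹85,000.

The entire ₹340,000 passes to the siblings and their issue.
Counting each half-blood sibling's line as half a unit, there are 2 units in ₹340,000, so one unit is ₹170,000. Whole-blood lines (Vance) take ₹170,000 each; half-blood lines (Yolanda and Valentina) take ₹85,000 each.
Vance's share (₹170,000) is divided into 2 shares of ₹85,000: Priya and Aditi each take ₹85,000.
Valentina's share (₹85,000) passes entirely to Cormac.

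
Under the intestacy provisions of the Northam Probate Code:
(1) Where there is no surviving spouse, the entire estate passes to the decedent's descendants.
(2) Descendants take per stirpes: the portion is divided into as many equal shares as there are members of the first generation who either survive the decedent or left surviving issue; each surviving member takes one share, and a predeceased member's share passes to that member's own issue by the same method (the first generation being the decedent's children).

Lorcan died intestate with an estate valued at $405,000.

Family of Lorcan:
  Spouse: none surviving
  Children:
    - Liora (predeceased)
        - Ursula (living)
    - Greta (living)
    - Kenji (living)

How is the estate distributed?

Ursula: $135,000; Greta: $135,000; Kenji: $135,000

The entire $405,000 passes to the descendants.
That amount ($405,000) is divided into 3 shares of $135,000: Greta and Kenji each take $135,000; Liora's $135,000 share passes to Liora's issue.
Liora's share ($135,000) passes entirely to Ursula.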